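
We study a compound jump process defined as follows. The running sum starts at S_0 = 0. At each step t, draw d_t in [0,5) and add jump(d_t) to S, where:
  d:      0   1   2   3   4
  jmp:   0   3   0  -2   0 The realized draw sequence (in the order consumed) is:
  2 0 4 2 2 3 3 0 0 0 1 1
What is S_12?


2

t=0: S=0, d=2, jump=0, S_1=0
t=1: S=0, d=0, jump=0, S_2=0
t=2: S=0, d=4, jump=0, S_3=0
t=3: S=0, d=2, jump=0, S_4=0
t=4: S=0, d=2, jump=0, S_5=0
t=5: S=0, d=3, jump=-2, S_6=-2
t=6: S=-2, d=3, jump=-2, S_7=-4
t=7: S=-4, d=0, jump=0, S_8=-4
t=8: S=-4, d=0, jump=0, S_9=-4
t=9: S=-4, d=0, jump=0, S_10=-4
t=10: S=-4, d=1, jump=3, S_11=-1
t=11: S=-1, d=1, jump=3, S_12=2


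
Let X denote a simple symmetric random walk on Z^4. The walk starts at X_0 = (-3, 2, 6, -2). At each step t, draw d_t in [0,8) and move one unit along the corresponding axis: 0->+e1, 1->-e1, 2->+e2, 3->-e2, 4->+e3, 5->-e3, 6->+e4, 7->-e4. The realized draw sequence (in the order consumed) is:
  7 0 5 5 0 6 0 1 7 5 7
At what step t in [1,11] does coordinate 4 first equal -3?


t=0: X=(-3, 2, 6, -2), d=7 → -e4, X_1=(-3, 2, 6, -3)
t=1: X=(-3, 2, 6, -3), d=0 → +e1, X_2=(-2, 2, 6, -3)
t=2: X=(-2, 2, 6, -3), d=5 → -e3, X_3=(-2, 2, 5, -3)
t=3: X=(-2, 2, 5, -3), d=5 → -e3, X_4=(-2, 2, 4, -3)
t=4: X=(-2, 2, 4, -3), d=0 → +e1, X_5=(-1, 2, 4, -3)
t=5: X=(-1, 2, 4, -3), d=6 → +e4, X_6=(-1, 2, 4, -2)
t=6: X=(-1, 2, 4, -2), d=0 → +e1, X_7=(0, 2, 4, -2)
t=7: X=(0, 2, 4, -2), d=1 → -e1, X_8=(-1, 2, 4, -2)
t=8: X=(-1, 2, 4, -2), d=7 → -e4, X_9=(-1, 2, 4, -3)
t=9: X=(-1, 2, 4, -3), d=5 → -e3, X_10=(-1, 2, 3, -3)
t=10: X=(-1, 2, 3, -3), d=7 → -e4, X_11=(-1, 2, 3, -4)

1


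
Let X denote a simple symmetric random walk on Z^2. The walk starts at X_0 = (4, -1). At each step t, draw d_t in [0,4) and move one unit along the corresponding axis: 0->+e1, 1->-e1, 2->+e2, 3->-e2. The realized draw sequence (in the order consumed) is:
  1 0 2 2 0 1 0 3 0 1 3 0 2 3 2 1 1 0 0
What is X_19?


t=0: X=(4, -1), d=1 → -e1, X_1=(3, -1)
t=1: X=(3, -1), d=0 → +e1, X_2=(4, -1)
t=2: X=(4, -1), d=2 → +e2, X_3=(4, 0)
t=3: X=(4, 0), d=2 → +e2, X_4=(4, 1)
t=4: X=(4, 1), d=0 → +e1, X_5=(5, 1)
t=5: X=(5, 1), d=1 → -e1, X_6=(4, 1)
t=6: X=(4, 1), d=0 → +e1, X_7=(5, 1)
t=7: X=(5, 1), d=3 → -e2, X_8=(5, 0)
t=8: X=(5, 0), d=0 → +e1, X_9=(6, 0)
t=9: X=(6, 0), d=1 → -e1, X_10=(5, 0)
t=10: X=(5, 0), d=3 → -e2, X_11=(5, -1)
t=11: X=(5, -1), d=0 → +e1, X_12=(6, -1)
t=12: X=(6, -1), d=2 → +e2, X_13=(6, 0)
t=13: X=(6, 0), d=3 → -e2, X_14=(6, -1)
t=14: X=(6, -1), d=2 → +e2, X_15=(6, 0)
t=15: X=(6, 0), d=1 → -e1, X_16=(5, 0)
t=16: X=(5, 0), d=1 → -e1, X_17=(4, 0)
t=17: X=(4, 0), d=0 → +e1, X_18=(5, 0)
t=18: X=(5, 0), d=0 → +e1, X_19=(6, 0)

(6, 0)


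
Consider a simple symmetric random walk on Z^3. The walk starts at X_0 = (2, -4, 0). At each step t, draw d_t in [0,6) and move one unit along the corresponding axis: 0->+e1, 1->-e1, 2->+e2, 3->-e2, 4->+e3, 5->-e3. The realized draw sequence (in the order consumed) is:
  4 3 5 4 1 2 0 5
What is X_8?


(2, -4, 0)

t=0: X=(2, -4, 0), d=4 → +e3, X_1=(2, -4, 1)
t=1: X=(2, -4, 1), d=3 → -e2, X_2=(2, -5, 1)
t=2: X=(2, -5, 1), d=5 → -e3, X_3=(2, -5, 0)
t=3: X=(2, -5, 0), d=4 → +e3, X_4=(2, -5, 1)
t=4: X=(2, -5, 1), d=1 → -e1, X_5=(1, -5, 1)
t=5: X=(1, -5, 1), d=2 → +e2, X_6=(1, -4, 1)
t=6: X=(1, -4, 1), d=0 → +e1, X_7=(2, -4, 1)
t=7: X=(2, -4, 1), d=5 → -e3, X_8=(2, -4, 0)


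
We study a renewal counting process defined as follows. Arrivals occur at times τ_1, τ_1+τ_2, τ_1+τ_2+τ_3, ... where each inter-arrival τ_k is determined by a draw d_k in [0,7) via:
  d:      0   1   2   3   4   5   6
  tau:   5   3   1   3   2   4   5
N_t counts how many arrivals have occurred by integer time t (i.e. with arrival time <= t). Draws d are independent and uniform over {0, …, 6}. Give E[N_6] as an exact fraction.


186194/117649

Inter-arrival values over d=0..6: [5, 3, 1, 3, 2, 4, 5]
Each d has probability 1/7, so the pmf of τ is: f(1) = 1/7, f(2) = 1/7, f(3) = 2/7, f(4) = 1/7, f(5) = 2/7
Renewal equation for m(n) = E[N_n]: condition on τ_1 = k (if k <= n, one arrival plus a fresh copy on the remaining n−k steps): m(n) = F(n) + Σ_{k<=n} f(k)·m(n−k), where F(n) = P(τ <= n) and m(0) = 0
m(1) = F(1) = 1/7
m(2) = F(2) + f(1)·m(1) = 2/7 + 1/7·1/7 = 15/49
m(3) = F(3) + f(1)·m(2) + f(2)·m(1) = 4/7 + 1/7·15/49 + 1/7·1/7 = 218/343
m(4) = F(4) + f(1)·m(3) + f(2)·m(2) + f(3)·m(1) = 5/7 + 1/7·218/343 + 1/7·15/49 + 2/7·1/7 = 2136/2401
m(5) = F(5) + f(1)·m(4) + f(2)·m(3) + f(3)·m(2) + f(4)·m(1) = 1 + 1/7·2136/2401 + 1/7·218/343 + 2/7·15/49 + 1/7·1/7 = 22282/16807
m(6) = F(6) + f(1)·m(5) + f(2)·m(4) + f(3)·m(3) + f(4)·m(2) + f(5)·m(1) = 1 + 1/7·22282/16807 + 1/7·2136/2401 + 2/7·218/343 + 1/7·15/49 + 2/7·1/7 = 186194/117649
E[N_6] = m(6) = 186194/117649


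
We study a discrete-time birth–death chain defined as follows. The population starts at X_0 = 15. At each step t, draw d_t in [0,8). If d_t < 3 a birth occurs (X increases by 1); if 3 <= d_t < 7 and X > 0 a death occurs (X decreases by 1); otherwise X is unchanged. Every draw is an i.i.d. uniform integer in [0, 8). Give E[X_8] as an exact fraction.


14

X can drop by at most 1 per step and X_0 = 15 > T = 8, so X_t >= 15 − t >= 7 > 0 for every t <= 8: the floor at 0 (the 'and X > 0' condition) never binds. Hence X_8 = X_0 + Σ_{t<8} Y_t with i.i.d. increments Y_t = y(d_t) ∈ {+1, −1, 0}.
Outcome values over d=0..7: [1, 1, 1, -1, -1, -1, -1, 0]
Σy = -1, Σy² = 7, M = 8
μ = -1/8 = -1/8,  σ² = 7/8 − (-1/8)² = 55/64
E[X_8] = 15 + 8·(-1/8) = 14


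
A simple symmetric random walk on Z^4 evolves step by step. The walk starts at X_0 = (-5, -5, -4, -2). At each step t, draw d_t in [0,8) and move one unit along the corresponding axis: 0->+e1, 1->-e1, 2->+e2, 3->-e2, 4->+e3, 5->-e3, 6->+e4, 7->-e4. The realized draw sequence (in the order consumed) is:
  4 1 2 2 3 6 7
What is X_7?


t=0: X=(-5, -5, -4, -2), d=4 → +e3, X_1=(-5, -5, -3, -2)
t=1: X=(-5, -5, -3, -2), d=1 → -e1, X_2=(-6, -5, -3, -2)
t=2: X=(-6, -5, -3, -2), d=2 → +e2, X_3=(-6, -4, -3, -2)
t=3: X=(-6, -4, -3, -2), d=2 → +e2, X_4=(-6, -3, -3, -2)
t=4: X=(-6, -3, -3, -2), d=3 → -e2, X_5=(-6, -4, -3, -2)
t=5: X=(-6, -4, -3, -2), d=6 → +e4, X_6=(-6, -4, -3, -1)
t=6: X=(-6, -4, -3, -1), d=7 → -e4, X_7=(-6, -4, -3, -2)

(-6, -4, -3, -2)


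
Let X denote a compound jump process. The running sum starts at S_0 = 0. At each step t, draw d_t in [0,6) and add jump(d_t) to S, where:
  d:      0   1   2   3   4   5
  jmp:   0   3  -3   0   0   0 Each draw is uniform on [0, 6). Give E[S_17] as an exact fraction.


0

Outcome values over d=0..5: [0, 3, -3, 0, 0, 0]
Σy = 0, Σy² = 18, M = 6
μ = 0/6 = 0,  σ² = 18/6 − (0)² = 3
E[S_17] = 0 + 17·(0) = 0


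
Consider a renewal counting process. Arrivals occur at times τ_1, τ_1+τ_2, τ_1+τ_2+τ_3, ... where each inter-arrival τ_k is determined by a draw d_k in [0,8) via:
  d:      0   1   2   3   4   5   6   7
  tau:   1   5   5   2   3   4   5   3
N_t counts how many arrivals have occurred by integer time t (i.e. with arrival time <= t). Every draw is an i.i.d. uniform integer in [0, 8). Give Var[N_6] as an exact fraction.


Inter-arrival values over d=0..7: [1, 5, 5, 2, 3, 4, 5, 3]
Each d has probability 1/8, so the pmf of τ is: f(1) = 1/8, f(2) = 1/8, f(3) = 1/4, f(4) = 1/8, f(5) = 3/8
Let p_n(j) = P(N_n = j), with p_0 = [1]. Condition on τ_1: p_n(0) = P(τ > n), and for j >= 1, p_n(j) = Σ_{k<=n} f(k)·p_{n−k}(j−1)
p_1 = [7/8, 1/8]  (j = 0..1)
p_2 = [3/4, 15/64, 1/64]  (j = 0..2)
p_3 = [1/2, 29/64, 23/512, 1/512]  (j = 0..3)
p_4 = [3/8, 1/2, 15/128, 31/4096, 1/4096]  (j = 0..4)
p_5 = [0, 25/32, 99/512, 99/4096, 39/32768, 1/32768]  (j = 0..5)
p_6 = [0, 19/32, 179/512, 213/4096, 73/16384, 47/262144, 1/262144]  (j = 0..6)
E[N_6] = Σ j·p_6(j) = 384753/262144;  E[N_6²] = Σ j²·p_6(j) = 664827/262144
Var[N_6] = 664827/262144 − (384753/262144)² = 26245538079/68719476736

26245538079/68719476736


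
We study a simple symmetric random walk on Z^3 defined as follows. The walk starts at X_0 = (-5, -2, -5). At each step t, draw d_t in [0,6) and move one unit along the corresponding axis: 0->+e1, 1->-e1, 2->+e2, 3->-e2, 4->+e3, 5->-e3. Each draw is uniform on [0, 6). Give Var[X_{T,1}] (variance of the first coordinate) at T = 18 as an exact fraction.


6

Outcome values over d=0..5: [1, -1, 0, 0, 0, 0]
Σy = 0, Σy² = 2, M = 6
μ = 0/6 = 0,  σ² = 2/6 − (0)² = 1/3
Independent increments: Var[X_18] = 18·σ² = 18·(1/3) = 6


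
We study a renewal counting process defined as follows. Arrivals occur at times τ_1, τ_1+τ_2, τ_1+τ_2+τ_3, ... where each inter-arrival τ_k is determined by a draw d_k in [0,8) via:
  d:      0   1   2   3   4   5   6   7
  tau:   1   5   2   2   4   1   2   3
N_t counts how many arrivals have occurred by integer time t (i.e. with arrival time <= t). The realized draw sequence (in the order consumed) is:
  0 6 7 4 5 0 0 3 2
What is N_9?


3

draw d_1=0: τ_1=1, arrival time A_1=1
draw d_2=6: τ_2=2, arrival time A_2=3
draw d_3=7: τ_3=3, arrival time A_3=6
draw d_4=4: τ_4=4, arrival time A_4=10
draw d_5=5: τ_5=1, arrival time A_5=11
draw d_6=0: τ_6=1, arrival time A_6=12
draw d_7=0: τ_7=1, arrival time A_7=13
draw d_8=3: τ_8=2, arrival time A_8=15
draw d_9=2: τ_9=2, arrival time A_9=17
N_t over t=0..9: 0:0 1:1 2:1 3:2 4:2 5:2 6:3 7:3 8:3 9:3


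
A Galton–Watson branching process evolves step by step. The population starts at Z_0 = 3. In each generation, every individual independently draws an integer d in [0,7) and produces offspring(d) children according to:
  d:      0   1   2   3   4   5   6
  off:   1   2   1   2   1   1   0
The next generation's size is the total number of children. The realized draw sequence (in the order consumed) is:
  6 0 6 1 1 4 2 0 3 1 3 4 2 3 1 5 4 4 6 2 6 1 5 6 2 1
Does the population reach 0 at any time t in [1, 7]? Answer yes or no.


no

gen 0: Z_0=3, draws=[6, 0, 6], offspring=[0, 1, 0], Z_1=1
gen 1: Z_1=1, draws=[1], offspring=[2], Z_2=2
gen 2: Z_2=2, draws=[1, 4], offspring=[2, 1], Z_3=3
gen 3: Z_3=3, draws=[2, 0, 3], offspring=[1, 1, 2], Z_4=4
gen 4: Z_4=4, draws=[1, 3, 4, 2], offspring=[2, 2, 1, 1], Z_5=6
gen 5: Z_5=6, draws=[3, 1, 5, 4, 4, 6], offspring=[2, 2, 1, 1, 1, 0], Z_6=7
gen 6: Z_6=7, draws=[2, 6, 1, 5, 6, 2, 1], offspring=[1, 0, 2, 1, 0, 1, 2], Z_7=7


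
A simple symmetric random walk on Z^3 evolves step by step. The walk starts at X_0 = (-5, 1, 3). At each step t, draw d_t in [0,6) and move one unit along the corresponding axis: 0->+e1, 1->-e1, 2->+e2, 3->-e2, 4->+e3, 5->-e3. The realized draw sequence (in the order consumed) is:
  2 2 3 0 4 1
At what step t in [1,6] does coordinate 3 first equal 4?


t=0: X=(-5, 1, 3), d=2 → +e2, X_1=(-5, 2, 3)
t=1: X=(-5, 2, 3), d=2 → +e2, X_2=(-5, 3, 3)
t=2: X=(-5, 3, 3), d=3 → -e2, X_3=(-5, 2, 3)
t=3: X=(-5, 2, 3), d=0 → +e1, X_4=(-4, 2, 3)
t=4: X=(-4, 2, 3), d=4 → +e3, X_5=(-4, 2, 4)
t=5: X=(-4, 2, 4), d=1 → -e1, X_6=(-5, 2, 4)

5


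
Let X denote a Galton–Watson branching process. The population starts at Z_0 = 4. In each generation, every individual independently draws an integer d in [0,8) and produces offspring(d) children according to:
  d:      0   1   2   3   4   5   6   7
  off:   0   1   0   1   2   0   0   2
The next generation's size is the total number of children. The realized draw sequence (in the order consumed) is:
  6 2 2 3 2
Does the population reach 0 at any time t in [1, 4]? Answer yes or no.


yes

gen 0: Z_0=4, draws=[6, 2, 2, 3], offspring=[0, 0, 0, 1], Z_1=1
gen 1: Z_1=1, draws=[2], offspring=[0], Z_2=0
gen 2: Z_2=0, draws=[], offspring=[], Z_3=0
gen 3: Z_3=0, draws=[], offspring=[], Z_4=0


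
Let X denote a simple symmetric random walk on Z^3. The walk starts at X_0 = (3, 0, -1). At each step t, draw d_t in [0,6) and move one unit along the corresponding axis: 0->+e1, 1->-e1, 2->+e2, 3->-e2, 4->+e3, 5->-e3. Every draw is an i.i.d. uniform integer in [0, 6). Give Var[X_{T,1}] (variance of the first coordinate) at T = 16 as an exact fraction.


Outcome values over d=0..5: [1, -1, 0, 0, 0, 0]
Σy = 0, Σy² = 2, M = 6
μ = 0/6 = 0,  σ² = 2/6 − (0)² = 1/3
Independent increments: Var[X_16] = 16·σ² = 16·(1/3) = 16/3

16/3


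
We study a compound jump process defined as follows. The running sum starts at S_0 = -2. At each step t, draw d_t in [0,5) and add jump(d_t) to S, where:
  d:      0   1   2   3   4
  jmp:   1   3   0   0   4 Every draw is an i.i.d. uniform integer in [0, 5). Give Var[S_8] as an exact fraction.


528/25

Outcome values over d=0..4: [1, 3, 0, 0, 4]
Σy = 8, Σy² = 26, M = 5
μ = 8/5 = 8/5,  σ² = 26/5 − (8/5)² = 66/25
Independent increments: Var[S_8] = 8·σ² = 8·(66/25) = 528/25


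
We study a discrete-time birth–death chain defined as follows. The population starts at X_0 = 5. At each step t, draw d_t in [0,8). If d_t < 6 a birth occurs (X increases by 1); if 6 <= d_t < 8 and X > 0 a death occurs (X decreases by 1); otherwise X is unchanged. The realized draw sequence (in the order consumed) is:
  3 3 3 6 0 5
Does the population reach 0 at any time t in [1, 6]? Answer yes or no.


t=0: X=5, d=3 → birth, X_1=6
t=1: X=6, d=3 → birth, X_2=7
t=2: X=7, d=3 → birth, X_3=8
t=3: X=8, d=6 → death, X_4=7
t=4: X=7, d=0 → birth, X_5=8
t=5: X=8, d=5 → birth, X_6=9

no


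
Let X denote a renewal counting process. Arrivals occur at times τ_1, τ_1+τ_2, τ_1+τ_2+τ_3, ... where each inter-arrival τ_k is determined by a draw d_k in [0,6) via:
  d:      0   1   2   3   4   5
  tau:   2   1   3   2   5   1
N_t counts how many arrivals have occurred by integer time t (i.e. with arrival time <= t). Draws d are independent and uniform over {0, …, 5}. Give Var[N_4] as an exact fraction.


24317/26244

Inter-arrival values over d=0..5: [2, 1, 3, 2, 5, 1]
Each d has probability 1/6, so the pmf of τ is: f(1) = 1/3, f(2) = 1/3, f(3) = 1/6, f(5) = 1/6
Let p_n(j) = P(N_n = j), with p_0 = [1]. Condition on τ_1: p_n(0) = P(τ > n), and for j >= 1, p_n(j) = Σ_{k<=n} f(k)·p_{n−k}(j−1)
p_1 = [2/3, 1/3]  (j = 0..1)
p_2 = [1/3, 5/9, 1/9]  (j = 0..2)
p_3 = [1/6, 1/2, 8/27, 1/27]  (j = 0..3)
p_4 = [1/6, 5/18, 11/27, 11/81, 1/81]  (j = 0..4)
E[N_4] = Σ j·p_4(j) = 251/162;  E[N_4²] = Σ j²·p_4(j) = 539/162
Var[N_4] = 539/162 − (251/162)² = 24317/26244


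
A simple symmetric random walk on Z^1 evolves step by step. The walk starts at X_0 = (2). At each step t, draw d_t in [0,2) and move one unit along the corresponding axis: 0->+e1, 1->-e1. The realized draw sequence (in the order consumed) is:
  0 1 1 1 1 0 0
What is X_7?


t=0: X=(2), d=0 → +e1, X_1=(3)
t=1: X=(3), d=1 → -e1, X_2=(2)
t=2: X=(2), d=1 → -e1, X_3=(1)
t=3: X=(1), d=1 → -e1, X_4=(0)
t=4: X=(0), d=1 → -e1, X_5=(-1)
t=5: X=(-1), d=0 → +e1, X_6=(0)
t=6: X=(0), d=0 → +e1, X_7=(1)

(1)


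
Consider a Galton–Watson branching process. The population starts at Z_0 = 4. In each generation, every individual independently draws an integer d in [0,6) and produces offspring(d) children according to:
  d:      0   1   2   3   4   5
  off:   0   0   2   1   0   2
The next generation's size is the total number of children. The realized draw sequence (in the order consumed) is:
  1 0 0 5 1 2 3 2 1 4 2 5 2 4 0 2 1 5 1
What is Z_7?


gen 0: Z_0=4, draws=[1, 0, 0, 5], offspring=[0, 0, 0, 2], Z_1=2
gen 1: Z_1=2, draws=[1, 2], offspring=[0, 2], Z_2=2
gen 2: Z_2=2, draws=[3, 2], offspring=[1, 2], Z_3=3
gen 3: Z_3=3, draws=[1, 4, 2], offspring=[0, 0, 2], Z_4=2
gen 4: Z_4=2, draws=[5, 2], offspring=[2, 2], Z_5=4
gen 5: Z_5=4, draws=[4, 0, 2, 1], offspring=[0, 0, 2, 0], Z_6=2
gen 6: Z_6=2, draws=[5, 1], offspring=[2, 0], Z_7=2

2


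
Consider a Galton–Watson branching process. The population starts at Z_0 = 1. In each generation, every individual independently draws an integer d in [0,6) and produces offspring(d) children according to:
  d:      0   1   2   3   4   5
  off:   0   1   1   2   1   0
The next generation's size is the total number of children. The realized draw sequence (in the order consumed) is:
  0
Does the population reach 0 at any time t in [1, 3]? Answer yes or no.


yes

gen 0: Z_0=1, draws=[0], offspring=[0], Z_1=0
gen 1: Z_1=0, draws=[], offspring=[], Z_2=0
gen 2: Z_2=0, draws=[], offspring=[], Z_3=0


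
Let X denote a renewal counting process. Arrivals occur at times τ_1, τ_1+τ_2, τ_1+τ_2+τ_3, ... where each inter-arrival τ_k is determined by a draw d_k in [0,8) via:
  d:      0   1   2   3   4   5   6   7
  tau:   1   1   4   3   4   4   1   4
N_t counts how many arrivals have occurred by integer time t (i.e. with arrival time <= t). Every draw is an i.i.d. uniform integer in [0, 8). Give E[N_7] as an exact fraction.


Inter-arrival values over d=0..7: [1, 1, 4, 3, 4, 4, 1, 4]
Each d has probability 1/8, so the pmf of τ is: f(1) = 3/8, f(3) = 1/8, f(4) = 1/2
Renewal equation for m(n) = E[N_n]: condition on τ_1 = k (if k <= n, one arrival plus a fresh copy on the remaining n−k steps): m(n) = F(n) + Σ_{k<=n} f(k)·m(n−k), where F(n) = P(τ <= n) and m(0) = 0
m(1) = F(1) = 3/8
m(2) = F(2) + f(1)·m(1) = 3/8 + 3/8·3/8 = 33/64
m(3) = F(3) + f(1)·m(2) = 1/2 + 3/8·33/64 = 355/512
m(4) = F(4) + f(1)·m(3) + f(3)·m(1) = 1 + 3/8·355/512 + 1/8·3/8 = 5353/4096
m(5) = F(5) + f(1)·m(4) + f(3)·m(2) + f(4)·m(1) = 1 + 3/8·5353/4096 + 1/8·33/64 + 1/2·3/8 = 57083/32768
m(6) = F(6) + f(1)·m(5) + f(3)·m(3) + f(4)·m(2) = 1 + 3/8·57083/32768 + 1/8·355/512 + 1/2·33/64 = 523697/262144
m(7) = F(7) + f(1)·m(6) + f(3)·m(4) + f(4)·m(3) = 1 + 3/8·523697/262144 + 1/8·5353/4096 + 1/2·355/512 = 4737875/2097152
E[N_7] = m(7) = 4737875/2097152

4737875/2097152


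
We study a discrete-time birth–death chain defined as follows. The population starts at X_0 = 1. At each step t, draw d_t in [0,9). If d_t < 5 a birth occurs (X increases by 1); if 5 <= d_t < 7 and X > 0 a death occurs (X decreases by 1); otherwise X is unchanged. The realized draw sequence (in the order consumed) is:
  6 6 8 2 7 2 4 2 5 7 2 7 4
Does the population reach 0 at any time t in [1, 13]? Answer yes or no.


t=0: X=1, d=6 → death, X_1=0
t=1: X=0, d=6 → hold, X_2=0
t=2: X=0, d=8 → hold, X_3=0
t=3: X=0, d=2 → birth, X_4=1
t=4: X=1, d=7 → hold, X_5=1
t=5: X=1, d=2 → birth, X_6=2
t=6: X=2, d=4 → birth, X_7=3
t=7: X=3, d=2 → birth, X_8=4
t=8: X=4, d=5 → death, X_9=3
t=9: X=3, d=7 → hold, X_10=3
t=10: X=3, d=2 → birth, X_11=4
t=11: X=4, d=7 → hold, X_12=4
t=12: X=4, d=4 → birth, X_13=5

yes


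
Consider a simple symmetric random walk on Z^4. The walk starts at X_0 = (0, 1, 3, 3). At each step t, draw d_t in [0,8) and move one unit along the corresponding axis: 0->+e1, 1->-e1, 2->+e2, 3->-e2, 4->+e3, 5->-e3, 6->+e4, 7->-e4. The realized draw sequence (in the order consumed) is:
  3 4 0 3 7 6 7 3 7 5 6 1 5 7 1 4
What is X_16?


t=0: X=(0, 1, 3, 3), d=3 → -e2, X_1=(0, 0, 3, 3)
t=1: X=(0, 0, 3, 3), d=4 → +e3, X_2=(0, 0, 4, 3)
t=2: X=(0, 0, 4, 3), d=0 → +e1, X_3=(1, 0, 4, 3)
t=3: X=(1, 0, 4, 3), d=3 → -e2, X_4=(1, -1, 4, 3)
t=4: X=(1, -1, 4, 3), d=7 → -e4, X_5=(1, -1, 4, 2)
t=5: X=(1, -1, 4, 2), d=6 → +e4, X_6=(1, -1, 4, 3)
t=6: X=(1, -1, 4, 3), d=7 → -e4, X_7=(1, -1, 4, 2)
t=7: X=(1, -1, 4, 2), d=3 → -e2, X_8=(1, -2, 4, 2)
t=8: X=(1, -2, 4, 2), d=7 → -e4, X_9=(1, -2, 4, 1)
t=9: X=(1, -2, 4, 1), d=5 → -e3, X_10=(1, -2, 3, 1)
t=10: X=(1, -2, 3, 1), d=6 → +e4, X_11=(1, -2, 3, 2)
t=11: X=(1, -2, 3, 2), d=1 → -e1, X_12=(0, -2, 3, 2)
t=12: X=(0, -2, 3, 2), d=5 → -e3, X_13=(0, -2, 2, 2)
t=13: X=(0, -2, 2, 2), d=7 → -e4, X_14=(0, -2, 2, 1)
t=14: X=(0, -2, 2, 1), d=1 → -e1, X_15=(-1, -2, 2, 1)
t=15: X=(-1, -2, 2, 1), d=4 → +e3, X_16=(-1, -2, 3, 1)

(-1, -2, 3, 1)


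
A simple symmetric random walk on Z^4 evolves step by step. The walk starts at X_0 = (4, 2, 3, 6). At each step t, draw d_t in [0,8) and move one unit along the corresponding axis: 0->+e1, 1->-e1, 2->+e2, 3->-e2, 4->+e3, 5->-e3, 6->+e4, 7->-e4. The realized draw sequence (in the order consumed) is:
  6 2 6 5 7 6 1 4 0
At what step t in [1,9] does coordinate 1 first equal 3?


t=0: X=(4, 2, 3, 6), d=6 → +e4, X_1=(4, 2, 3, 7)
t=1: X=(4, 2, 3, 7), d=2 → +e2, X_2=(4, 3, 3, 7)
t=2: X=(4, 3, 3, 7), d=6 → +e4, X_3=(4, 3, 3, 8)
t=3: X=(4, 3, 3, 8), d=5 → -e3, X_4=(4, 3, 2, 8)
t=4: X=(4, 3, 2, 8), d=7 → -e4, X_5=(4, 3, 2, 7)
t=5: X=(4, 3, 2, 7), d=6 → +e4, X_6=(4, 3, 2, 8)
t=6: X=(4, 3, 2, 8), d=1 → -e1, X_7=(3, 3, 2, 8)
t=7: X=(3, 3, 2, 8), d=4 → +e3, X_8=(3, 3, 3, 8)
t=8: X=(3, 3, 3, 8), d=0 → +e1, X_9=(4, 3, 3, 8)

7


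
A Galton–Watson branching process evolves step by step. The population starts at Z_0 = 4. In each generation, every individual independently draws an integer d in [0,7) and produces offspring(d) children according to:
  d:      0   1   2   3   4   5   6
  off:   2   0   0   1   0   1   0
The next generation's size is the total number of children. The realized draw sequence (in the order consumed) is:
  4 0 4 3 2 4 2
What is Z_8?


gen 0: Z_0=4, draws=[4, 0, 4, 3], offspring=[0, 2, 0, 1], Z_1=3
gen 1: Z_1=3, draws=[2, 4, 2], offspring=[0, 0, 0], Z_2=0
gen 2: Z_2=0, draws=[], offspring=[], Z_3=0
gen 3: Z_3=0, draws=[], offspring=[], Z_4=0
gen 4: Z_4=0, draws=[], offspring=[], Z_5=0
gen 5: Z_5=0, draws=[], offspring=[], Z_6=0
gen 6: Z_6=0, draws=[], offspring=[], Z_7=0
gen 7: Z_7=0, draws=[], offspring=[], Z_8=0

0


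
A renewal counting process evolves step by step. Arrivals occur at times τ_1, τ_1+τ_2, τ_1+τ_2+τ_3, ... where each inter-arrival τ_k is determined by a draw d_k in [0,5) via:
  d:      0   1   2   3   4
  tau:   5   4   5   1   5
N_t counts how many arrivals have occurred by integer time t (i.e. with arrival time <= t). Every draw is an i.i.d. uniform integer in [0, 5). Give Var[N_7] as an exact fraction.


3001697164/6103515625

Inter-arrival values over d=0..4: [5, 4, 5, 1, 5]
Each d has probability 1/5, so the pmf of τ is: f(1) = 1/5, f(4) = 1/5, f(5) = 3/5
Let p_n(j) = P(N_n = j), with p_0 = [1]. Condition on τ_1: p_n(0) = P(τ > n), and for j >= 1, p_n(j) = Σ_{k<=n} f(k)·p_{n−k}(j−1)
p_1 = [4/5, 1/5]  (j = 0..1)
p_2 = [4/5, 4/25, 1/25]  (j = 0..2)
p_3 = [4/5, 4/25, 4/125, 1/125]  (j = 0..3)
p_4 = [3/5, 9/25, 4/125, 4/625, 1/625]  (j = 0..4)
p_5 = [0, 22/25, 14/125, 4/625, 4/3125, 1/3125]  (j = 0..5)
p_6 = [0, 16/25, 41/125, 19/625, 4/3125, 4/15625, 1/15625]  (j = 0..6)
p_7 = [0, 16/25, 32/125, 12/125, 24/3125, 4/15625, 4/78125, 1/78125]  (j = 0..7)
E[N_7] = Σ j·p_7(j) = 115031/78125;  E[N_7²] = Σ j²·p_7(j) = 207793/78125
Var[N_7] = 207793/78125 − (115031/78125)² = 3001697164/6103515625


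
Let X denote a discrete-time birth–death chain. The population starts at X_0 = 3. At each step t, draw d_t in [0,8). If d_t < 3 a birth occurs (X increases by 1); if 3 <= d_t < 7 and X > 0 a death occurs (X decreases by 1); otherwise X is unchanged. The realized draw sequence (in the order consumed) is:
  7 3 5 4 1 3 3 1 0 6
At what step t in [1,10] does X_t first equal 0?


4

t=0: X=3, d=7 → hold, X_1=3
t=1: X=3, d=3 → death, X_2=2
t=2: X=2, d=5 → death, X_3=1
t=3: X=1, d=4 → death, X_4=0
t=4: X=0, d=1 → birth, X_5=1
t=5: X=1, d=3 → death, X_6=0
t=6: X=0, d=3 → hold, X_7=0
t=7: X=0, d=1 → birth, X_8=1
t=8: X=1, d=0 → birth, X_9=2
t=9: X=2, d=6 → death, X_10=1


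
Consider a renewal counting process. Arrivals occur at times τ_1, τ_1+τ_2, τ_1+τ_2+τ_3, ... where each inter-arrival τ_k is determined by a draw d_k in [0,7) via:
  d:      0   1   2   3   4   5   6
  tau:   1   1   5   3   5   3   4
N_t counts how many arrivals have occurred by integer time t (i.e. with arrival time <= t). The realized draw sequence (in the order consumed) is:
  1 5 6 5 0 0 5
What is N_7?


2

draw d_1=1: τ_1=1, arrival time A_1=1
draw d_2=5: τ_2=3, arrival time A_2=4
draw d_3=6: τ_3=4, arrival time A_3=8
draw d_4=5: τ_4=3, arrival time A_4=11
draw d_5=0: τ_5=1, arrival time A_5=12
draw d_6=0: τ_6=1, arrival time A_6=13
draw d_7=5: τ_7=3, arrival time A_7=16
N_t over t=0..7: 0:0 1:1 2:1 3:1 4:2 5:2 6:2 7:2


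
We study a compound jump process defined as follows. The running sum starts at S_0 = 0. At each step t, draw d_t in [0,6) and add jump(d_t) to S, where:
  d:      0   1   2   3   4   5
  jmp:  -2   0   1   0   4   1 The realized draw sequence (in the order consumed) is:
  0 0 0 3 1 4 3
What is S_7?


-2

t=0: S=0, d=0, jump=-2, S_1=-2
t=1: S=-2, d=0, jump=-2, S_2=-4
t=2: S=-4, d=0, jump=-2, S_3=-6
t=3: S=-6, d=3, jump=0, S_4=-6
t=4: S=-6, d=1, jump=0, S_5=-6
t=5: S=-6, d=4, jump=4, S_6=-2
t=6: S=-2, d=3, jump=0, S_7=-2


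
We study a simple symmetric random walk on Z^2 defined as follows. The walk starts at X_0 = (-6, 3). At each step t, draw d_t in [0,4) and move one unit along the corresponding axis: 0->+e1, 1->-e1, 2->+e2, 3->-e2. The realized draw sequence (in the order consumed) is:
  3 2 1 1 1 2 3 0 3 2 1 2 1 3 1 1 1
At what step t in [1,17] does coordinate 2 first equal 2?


1

t=0: X=(-6, 3), d=3 → -e2, X_1=(-6, 2)
t=1: X=(-6, 2), d=2 → +e2, X_2=(-6, 3)
t=2: X=(-6, 3), d=1 → -e1, X_3=(-7, 3)
t=3: X=(-7, 3), d=1 → -e1, X_4=(-8, 3)
t=4: X=(-8, 3), d=1 → -e1, X_5=(-9, 3)
t=5: X=(-9, 3), d=2 → +e2, X_6=(-9, 4)
t=6: X=(-9, 4), d=3 → -e2, X_7=(-9, 3)
t=7: X=(-9, 3), d=0 → +e1, X_8=(-8, 3)
t=8: X=(-8, 3), d=3 → -e2, X_9=(-8, 2)
t=9: X=(-8, 2), d=2 → +e2, X_10=(-8, 3)
t=10: X=(-8, 3), d=1 → -e1, X_11=(-9, 3)
t=11: X=(-9, 3), d=2 → +e2, X_12=(-9, 4)
t=12: X=(-9, 4), d=1 → -e1, X_13=(-10, 4)
t=13: X=(-10, 4), d=3 → -e2, X_14=(-10, 3)
t=14: X=(-10, 3), d=1 → -e1, X_15=(-11, 3)
t=15: X=(-11, 3), d=1 → -e1, X_16=(-12, 3)
t=16: X=(-12, 3), d=1 → -e1, X_17=(-13, 3)


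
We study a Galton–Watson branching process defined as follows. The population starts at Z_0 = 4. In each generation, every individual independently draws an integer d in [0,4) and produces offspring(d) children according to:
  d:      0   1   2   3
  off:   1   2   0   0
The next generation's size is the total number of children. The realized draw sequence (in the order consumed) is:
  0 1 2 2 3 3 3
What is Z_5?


0

gen 0: Z_0=4, draws=[0, 1, 2, 2], offspring=[1, 2, 0, 0], Z_1=3
gen 1: Z_1=3, draws=[3, 3, 3], offspring=[0, 0, 0], Z_2=0
gen 2: Z_2=0, draws=[], offspring=[], Z_3=0
gen 3: Z_3=0, draws=[], offspring=[], Z_4=0
gen 4: Z_4=0, draws=[], offspring=[], Z_5=0


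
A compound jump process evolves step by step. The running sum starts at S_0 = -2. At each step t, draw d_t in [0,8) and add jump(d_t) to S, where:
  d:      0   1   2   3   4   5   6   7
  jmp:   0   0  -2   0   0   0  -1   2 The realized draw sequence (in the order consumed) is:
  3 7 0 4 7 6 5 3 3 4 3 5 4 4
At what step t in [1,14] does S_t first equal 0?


t=0: S=-2, d=3, jump=0, S_1=-2
t=1: S=-2, d=7, jump=2, S_2=0
t=2: S=0, d=0, jump=0, S_3=0
t=3: S=0, d=4, jump=0, S_4=0
t=4: S=0, d=7, jump=2, S_5=2
t=5: S=2, d=6, jump=-1, S_6=1
t=6: S=1, d=5, jump=0, S_7=1
t=7: S=1, d=3, jump=0, S_8=1
t=8: S=1, d=3, jump=0, S_9=1
t=9: S=1, d=4, jump=0, S_10=1
t=10: S=1, d=3, jump=0, S_11=1
t=11: S=1, d=5, jump=0, S_12=1
t=12: S=1, d=4, jump=0, S_13=1
t=13: S=1, d=4, jump=0, S_14=1

2


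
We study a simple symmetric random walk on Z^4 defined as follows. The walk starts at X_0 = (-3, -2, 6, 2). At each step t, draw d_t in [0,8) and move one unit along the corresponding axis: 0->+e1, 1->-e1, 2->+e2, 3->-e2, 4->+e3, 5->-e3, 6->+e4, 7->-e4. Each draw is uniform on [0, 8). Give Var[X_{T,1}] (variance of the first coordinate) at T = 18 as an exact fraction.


Outcome values over d=0..7: [1, -1, 0, 0, 0, 0, 0, 0]
Σy = 0, Σy² = 2, M = 8
μ = 0/8 = 0,  σ² = 2/8 − (0)² = 1/4
Independent increments: Var[X_18] = 18·σ² = 18·(1/4) = 9/2

9/2


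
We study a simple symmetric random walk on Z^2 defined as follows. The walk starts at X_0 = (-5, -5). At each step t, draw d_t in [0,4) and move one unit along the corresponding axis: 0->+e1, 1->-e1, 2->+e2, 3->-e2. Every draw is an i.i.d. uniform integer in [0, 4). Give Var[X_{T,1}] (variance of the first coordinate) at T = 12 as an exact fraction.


Outcome values over d=0..3: [1, -1, 0, 0]
Σy = 0, Σy² = 2, M = 4
μ = 0/4 = 0,  σ² = 2/4 − (0)² = 1/2
Independent increments: Var[X_12] = 12·σ² = 12·(1/2) = 6

6


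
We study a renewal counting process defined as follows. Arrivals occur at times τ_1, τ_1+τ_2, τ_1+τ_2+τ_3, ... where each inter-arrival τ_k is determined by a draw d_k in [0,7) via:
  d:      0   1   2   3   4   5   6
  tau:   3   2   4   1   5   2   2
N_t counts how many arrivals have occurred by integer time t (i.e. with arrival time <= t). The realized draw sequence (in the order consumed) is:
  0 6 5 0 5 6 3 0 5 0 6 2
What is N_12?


draw d_1=0: τ_1=3, arrival time A_1=3
draw d_2=6: τ_2=2, arrival time A_2=5
draw d_3=5: τ_3=2, arrival time A_3=7
draw d_4=0: τ_4=3, arrival time A_4=10
draw d_5=5: τ_5=2, arrival time A_5=12
draw d_6=6: τ_6=2, arrival time A_6=14
draw d_7=3: τ_7=1, arrival time A_7=15
draw d_8=0: τ_8=3, arrival time A_8=18
draw d_9=5: τ_9=2, arrival time A_9=20
draw d_10=0: τ_10=3, arrival time A_10=23
draw d_11=6: τ_11=2, arrival time A_11=25
draw d_12=2: τ_12=4, arrival time A_12=29
N_t over t=0..12: 0:0 1:0 2:0 3:1 4:1 5:2 6:2 7:3 8:3 9:3 10:4 11:4 12:5

5


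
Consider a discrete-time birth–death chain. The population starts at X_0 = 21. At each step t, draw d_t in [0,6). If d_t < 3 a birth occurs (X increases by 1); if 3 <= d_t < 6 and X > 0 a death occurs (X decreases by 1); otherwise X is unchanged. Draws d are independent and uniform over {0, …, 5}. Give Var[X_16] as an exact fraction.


16

X can drop by at most 1 per step and X_0 = 21 > T = 16, so X_t >= 21 − t >= 5 > 0 for every t <= 16: the floor at 0 (the 'and X > 0' condition) never binds. Hence X_16 = X_0 + Σ_{t<16} Y_t with i.i.d. increments Y_t = y(d_t) ∈ {+1, −1, 0}.
Outcome values over d=0..5: [1, 1, 1, -1, -1, -1]
Σy = 0, Σy² = 6, M = 6
μ = 0/6 = 0,  σ² = 6/6 − (0)² = 1
Independent increments: Var[X_16] = 16·σ² = 16·(1) = 16


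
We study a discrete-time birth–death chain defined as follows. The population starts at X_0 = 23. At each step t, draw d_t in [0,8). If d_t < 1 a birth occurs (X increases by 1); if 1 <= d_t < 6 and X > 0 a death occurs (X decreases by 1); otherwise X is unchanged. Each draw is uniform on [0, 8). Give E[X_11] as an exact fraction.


35/2

X can drop by at most 1 per step and X_0 = 23 > T = 11, so X_t >= 23 − t >= 12 > 0 for every t <= 11: the floor at 0 (the 'and X > 0' condition) never binds. Hence X_11 = X_0 + Σ_{t<11} Y_t with i.i.d. increments Y_t = y(d_t) ∈ {+1, −1, 0}.
Outcome values over d=0..7: [1, -1, -1, -1, -1, -1, 0, 0]
Σy = -4, Σy² = 6, M = 8
μ = -4/8 = -1/2,  σ² = 6/8 − (-1/2)² = 1/2
E[X_11] = 23 + 11·(-1/2) = 35/2


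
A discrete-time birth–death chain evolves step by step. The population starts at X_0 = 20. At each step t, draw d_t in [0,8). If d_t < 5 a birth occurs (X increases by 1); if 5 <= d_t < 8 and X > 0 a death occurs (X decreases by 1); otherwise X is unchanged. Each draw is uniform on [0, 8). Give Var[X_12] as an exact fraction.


45/4

X can drop by at most 1 per step and X_0 = 20 > T = 12, so X_t >= 20 − t >= 8 > 0 for every t <= 12: the floor at 0 (the 'and X > 0' condition) never binds. Hence X_12 = X_0 + Σ_{t<12} Y_t with i.i.d. increments Y_t = y(d_t) ∈ {+1, −1, 0}.
Outcome values over d=0..7: [1, 1, 1, 1, 1, -1, -1, -1]
Σy = 2, Σy² = 8, M = 8
μ = 2/8 = 1/4,  σ² = 8/8 − (1/4)² = 15/16
Independent increments: Var[X_12] = 12·σ² = 12·(15/16) = 45/4


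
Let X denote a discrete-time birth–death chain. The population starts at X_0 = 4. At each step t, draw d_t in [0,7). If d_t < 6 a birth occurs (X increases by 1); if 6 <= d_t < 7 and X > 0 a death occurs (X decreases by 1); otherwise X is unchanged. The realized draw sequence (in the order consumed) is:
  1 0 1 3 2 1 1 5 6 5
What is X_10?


12

t=0: X=4, d=1 → birth, X_1=5
t=1: X=5, d=0 → birth, X_2=6
t=2: X=6, d=1 → birth, X_3=7
t=3: X=7, d=3 → birth, X_4=8
t=4: X=8, d=2 → birth, X_5=9
t=5: X=9, d=1 → birth, X_6=10
t=6: X=10, d=1 → birth, X_7=11
t=7: X=11, d=5 → birth, X_8=12
t=8: X=12, d=6 → death, X_9=11
t=9: X=11, d=5 → birth, X_10=12


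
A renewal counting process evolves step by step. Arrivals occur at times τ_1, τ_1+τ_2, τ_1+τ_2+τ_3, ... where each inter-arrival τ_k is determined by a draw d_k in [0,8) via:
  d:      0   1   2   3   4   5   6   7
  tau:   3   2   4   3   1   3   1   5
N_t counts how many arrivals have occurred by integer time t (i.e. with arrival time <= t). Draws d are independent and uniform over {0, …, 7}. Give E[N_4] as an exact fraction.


319/256

Inter-arrival values over d=0..7: [3, 2, 4, 3, 1, 3, 1, 5]
Each d has probability 1/8, so the pmf of τ is: f(1) = 1/4, f(2) = 1/8, f(3) = 3/8, f(4) = 1/8, f(5) = 1/8
Renewal equation for m(n) = E[N_n]: condition on τ_1 = k (if k <= n, one arrival plus a fresh copy on the remaining n−k steps): m(n) = F(n) + Σ_{k<=n} f(k)·m(n−k), where F(n) = P(τ <= n) and m(0) = 0
m(1) = F(1) = 1/4
m(2) = F(2) + f(1)·m(1) = 3/8 + 1/4·1/4 = 7/16
m(3) = F(3) + f(1)·m(2) + f(2)·m(1) = 3/4 + 1/4·7/16 + 1/8·1/4 = 57/64
m(4) = F(4) + f(1)·m(3) + f(2)·m(2) + f(3)·m(1) = 7/8 + 1/4·57/64 + 1/8·7/16 + 3/8·1/4 = 319/256
E[N_4] = m(4) = 319/256


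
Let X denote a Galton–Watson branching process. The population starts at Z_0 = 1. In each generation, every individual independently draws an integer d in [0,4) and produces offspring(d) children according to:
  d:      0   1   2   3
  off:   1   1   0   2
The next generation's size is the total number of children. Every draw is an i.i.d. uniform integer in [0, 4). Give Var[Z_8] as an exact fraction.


Outcome values over d=0..3: [1, 1, 0, 2]
Σy = 4, Σy² = 6, M = 4
μ = 4/4 = 1,  σ² = 6/4 − (1)² = 1/2
V_0 = 0, E_0 = 1
V_1 = 1/2·E_0 + (1)²·V_0 = 1/2;  E_1 = 1
V_2 = 1/2·E_1 + (1)²·V_1 = 1;  E_2 = 1
V_3 = 1/2·E_2 + (1)²·V_2 = 3/2;  E_3 = 1
V_4 = 1/2·E_3 + (1)²·V_3 = 2;  E_4 = 1
V_5 = 1/2·E_4 + (1)²·V_4 = 5/2;  E_5 = 1
V_6 = 1/2·E_5 + (1)²·V_5 = 3;  E_6 = 1
V_7 = 1/2·E_6 + (1)²·V_6 = 7/2;  E_7 = 1
V_8 = 1/2·E_7 + (1)²·V_7 = 4;  E_8 = 1

4


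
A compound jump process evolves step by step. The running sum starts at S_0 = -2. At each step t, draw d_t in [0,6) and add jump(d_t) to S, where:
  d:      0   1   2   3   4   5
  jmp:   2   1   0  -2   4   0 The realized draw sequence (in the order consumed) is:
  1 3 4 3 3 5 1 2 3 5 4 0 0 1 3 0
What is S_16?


t=0: S=-2, d=1, jump=1, S_1=-1
t=1: S=-1, d=3, jump=-2, S_2=-3
t=2: S=-3, d=4, jump=4, S_3=1
t=3: S=1, d=3, jump=-2, S_4=-1
t=4: S=-1, d=3, jump=-2, S_5=-3
t=5: S=-3, d=5, jump=0, S_6=-3
t=6: S=-3, d=1, jump=1, S_7=-2
t=7: S=-2, d=2, jump=0, S_8=-2
t=8: S=-2, d=3, jump=-2, S_9=-4
t=9: S=-4, d=5, jump=0, S_10=-4
t=10: S=-4, d=4, jump=4, S_11=0
t=11: S=0, d=0, jump=2, S_12=2
t=12: S=2, d=0, jump=2, S_13=4
t=13: S=4, d=1, jump=1, S_14=5
t=14: S=5, d=3, jump=-2, S_15=3
t=15: S=3, d=0, jump=2, S_16=5

5


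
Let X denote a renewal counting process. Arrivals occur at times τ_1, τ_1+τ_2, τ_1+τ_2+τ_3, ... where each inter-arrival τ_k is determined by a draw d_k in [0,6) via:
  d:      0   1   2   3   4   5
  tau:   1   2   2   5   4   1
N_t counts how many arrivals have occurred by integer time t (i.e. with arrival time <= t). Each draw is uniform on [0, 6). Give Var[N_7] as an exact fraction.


5640554/4782969

Inter-arrival values over d=0..5: [1, 2, 2, 5, 4, 1]
Each d has probability 1/6, so the pmf of τ is: f(1) = 1/3, f(2) = 1/3, f(4) = 1/6, f(5) = 1/6
Let p_n(j) = P(N_n = j), with p_0 = [1]. Condition on τ_1: p_n(0) = P(τ > n), and for j >= 1, p_n(j) = Σ_{k<=n} f(k)·p_{n−k}(j−1)
p_1 = [2/3, 1/3]  (j = 0..1)
p_2 = [1/3, 5/9, 1/9]  (j = 0..2)
p_3 = [1/3, 1/3, 8/27, 1/27]  (j = 0..3)
p_4 = [1/6, 7/18, 8/27, 11/81, 1/81]  (j = 0..4)
p_5 = [0, 4/9, 8/27, 16/81, 14/243, 1/243]  (j = 0..5)
p_6 = [0, 2/9, 23/54, 35/162, 1/9, 17/729, 1/729]  (j = 0..6)
p_7 = [0, 1/9, 10/27, 25/81, 35/243, 41/729, 20/2187, 1/2187]  (j = 0..7)
E[N_7] = Σ j·p_7(j) = 5890/2187;  E[N_7²] = Σ j²·p_7(j) = 18442/2187
Var[N_7] = 18442/2187 − (5890/2187)² = 5640554/4782969


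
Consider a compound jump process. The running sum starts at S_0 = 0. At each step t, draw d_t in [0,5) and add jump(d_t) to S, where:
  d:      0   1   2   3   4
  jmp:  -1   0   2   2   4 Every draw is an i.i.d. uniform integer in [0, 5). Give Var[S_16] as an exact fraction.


Outcome values over d=0..4: [-1, 0, 2, 2, 4]
Σy = 7, Σy² = 25, M = 5
μ = 7/5 = 7/5,  σ² = 25/5 − (7/5)² = 76/25
Independent increments: Var[S_16] = 16·σ² = 16·(76/25) = 1216/25

1216/25


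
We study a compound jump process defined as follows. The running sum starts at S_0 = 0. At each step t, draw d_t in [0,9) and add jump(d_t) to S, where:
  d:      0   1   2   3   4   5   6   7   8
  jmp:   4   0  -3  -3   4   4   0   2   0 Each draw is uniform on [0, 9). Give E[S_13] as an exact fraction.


104/9

Outcome values over d=0..8: [4, 0, -3, -3, 4, 4, 0, 2, 0]
Σy = 8, Σy² = 70, M = 9
μ = 8/9 = 8/9,  σ² = 70/9 − (8/9)² = 566/81
E[S_13] = 0 + 13·(8/9) = 104/9


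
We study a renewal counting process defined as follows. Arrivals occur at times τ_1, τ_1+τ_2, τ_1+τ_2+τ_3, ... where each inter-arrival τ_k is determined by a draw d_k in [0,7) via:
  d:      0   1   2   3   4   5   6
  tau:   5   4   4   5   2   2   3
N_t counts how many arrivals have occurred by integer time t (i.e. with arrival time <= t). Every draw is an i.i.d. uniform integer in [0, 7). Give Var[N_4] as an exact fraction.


782/2401

Inter-arrival values over d=0..6: [5, 4, 4, 5, 2, 2, 3]
Each d has probability 1/7, so the pmf of τ is: f(2) = 2/7, f(3) = 1/7, f(4) = 2/7, f(5) = 2/7
Let p_n(j) = P(N_n = j), with p_0 = [1]. Condition on τ_1: p_n(0) = P(τ > n), and for j >= 1, p_n(j) = Σ_{k<=n} f(k)·p_{n−k}(j−1)
p_1 = [1]  (j = 0)
p_2 = [5/7, 2/7]  (j = 0..1)
p_3 = [4/7, 3/7]  (j = 0..1)
p_4 = [2/7, 31/49, 4/49]  (j = 0..2)
E[N_4] = Σ j·p_4(j) = 39/49;  E[N_4²] = Σ j²·p_4(j) = 47/49
Var[N_4] = 47/49 − (39/49)² = 782/2401


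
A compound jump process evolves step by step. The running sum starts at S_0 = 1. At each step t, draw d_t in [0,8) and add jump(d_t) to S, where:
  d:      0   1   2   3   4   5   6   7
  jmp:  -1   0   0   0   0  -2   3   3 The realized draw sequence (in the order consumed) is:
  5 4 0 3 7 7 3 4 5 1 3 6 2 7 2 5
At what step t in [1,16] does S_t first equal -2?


t=0: S=1, d=5, jump=-2, S_1=-1
t=1: S=-1, d=4, jump=0, S_2=-1
t=2: S=-1, d=0, jump=-1, S_3=-2
t=3: S=-2, d=3, jump=0, S_4=-2
t=4: S=-2, d=7, jump=3, S_5=1
t=5: S=1, d=7, jump=3, S_6=4
t=6: S=4, d=3, jump=0, S_7=4
t=7: S=4, d=4, jump=0, S_8=4
t=8: S=4, d=5, jump=-2, S_9=2
t=9: S=2, d=1, jump=0, S_10=2
t=10: S=2, d=3, jump=0, S_11=2
t=11: S=2, d=6, jump=3, S_12=5
t=12: S=5, d=2, jump=0, S_13=5
t=13: S=5, d=7, jump=3, S_14=8
t=14: S=8, d=2, jump=0, S_15=8
t=15: S=8, d=5, jump=-2, S_16=6

3


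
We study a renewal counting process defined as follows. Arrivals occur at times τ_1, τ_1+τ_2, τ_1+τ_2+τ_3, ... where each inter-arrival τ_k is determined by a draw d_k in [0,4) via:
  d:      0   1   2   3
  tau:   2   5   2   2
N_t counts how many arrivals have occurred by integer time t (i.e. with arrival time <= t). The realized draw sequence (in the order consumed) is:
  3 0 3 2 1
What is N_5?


2

draw d_1=3: τ_1=2, arrival time A_1=2
draw d_2=0: τ_2=2, arrival time A_2=4
draw d_3=3: τ_3=2, arrival time A_3=6
draw d_4=2: τ_4=2, arrival time A_4=8
draw d_5=1: τ_5=5, arrival time A_5=13
N_t over t=0..5: 0:0 1:0 2:1 3:1 4:2 5:2


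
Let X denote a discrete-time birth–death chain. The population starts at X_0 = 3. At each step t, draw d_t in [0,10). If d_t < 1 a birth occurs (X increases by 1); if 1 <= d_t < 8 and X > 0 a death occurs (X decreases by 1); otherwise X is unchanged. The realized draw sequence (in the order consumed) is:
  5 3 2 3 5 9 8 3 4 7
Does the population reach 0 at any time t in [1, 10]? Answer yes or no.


t=0: X=3, d=5 → death, X_1=2
t=1: X=2, d=3 → death, X_2=1
t=2: X=1, d=2 → death, X_3=0
t=3: X=0, d=3 → hold, X_4=0
t=4: X=0, d=5 → hold, X_5=0
t=5: X=0, d=9 → hold, X_6=0
t=6: X=0, d=8 → hold, X_7=0
t=7: X=0, d=3 → hold, X_8=0
t=8: X=0, d=4 → hold, X_9=0
t=9: X=0, d=7 → hold, X_10=0

yes
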